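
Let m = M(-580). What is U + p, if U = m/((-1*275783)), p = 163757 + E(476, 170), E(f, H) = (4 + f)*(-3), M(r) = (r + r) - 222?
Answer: 44764270593/275783 ≈ 1.6232e+5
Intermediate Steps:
M(r) = -222 + 2*r (M(r) = 2*r - 222 = -222 + 2*r)
m = -1382 (m = -222 + 2*(-580) = -222 - 1160 = -1382)
E(f, H) = -12 - 3*f
p = 162317 (p = 163757 + (-12 - 3*476) = 163757 + (-12 - 1428) = 163757 - 1440 = 162317)
U = 1382/275783 (U = -1382/((-1*275783)) = -1382/(-275783) = -1382*(-1/275783) = 1382/275783 ≈ 0.0050112)
U + p = 1382/275783 + 162317 = 44764270593/275783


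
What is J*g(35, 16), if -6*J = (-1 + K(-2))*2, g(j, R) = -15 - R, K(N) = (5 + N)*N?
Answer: -217/3 ≈ -72.333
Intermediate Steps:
K(N) = N*(5 + N)
J = 7/3 (J = -(-1 - 2*(5 - 2))*2/6 = -(-1 - 2*3)*2/6 = -(-1 - 6)*2/6 = -(-7)*2/6 = -⅙*(-14) = 7/3 ≈ 2.3333)
J*g(35, 16) = 7*(-15 - 1*16)/3 = 7*(-15 - 16)/3 = (7/3)*(-31) = -217/3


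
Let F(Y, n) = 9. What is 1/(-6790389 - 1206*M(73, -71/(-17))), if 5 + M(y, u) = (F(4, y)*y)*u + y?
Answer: -17/173087031 ≈ -9.8216e-8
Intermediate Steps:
M(y, u) = -5 + y + 9*u*y (M(y, u) = -5 + ((9*y)*u + y) = -5 + (9*u*y + y) = -5 + (y + 9*u*y) = -5 + y + 9*u*y)
1/(-6790389 - 1206*M(73, -71/(-17))) = 1/(-6790389 - 1206*(-5 + 73 + 9*(-71/(-17))*73)) = 1/(-6790389 - 1206*(-5 + 73 + 9*(-71*(-1/17))*73)) = 1/(-6790389 - 1206*(-5 + 73 + 9*(71/17)*73)) = 1/(-6790389 - 1206*(-5 + 73 + 46647/17)) = 1/(-6790389 - 1206*47803/17) = 1/(-6790389 - 57650418/17) = 1/(-173087031/17) = -17/173087031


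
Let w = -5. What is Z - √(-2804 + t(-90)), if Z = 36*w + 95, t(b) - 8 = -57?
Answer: -85 - 3*I*√317 ≈ -85.0 - 53.413*I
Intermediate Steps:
t(b) = -49 (t(b) = 8 - 57 = -49)
Z = -85 (Z = 36*(-5) + 95 = -180 + 95 = -85)
Z - √(-2804 + t(-90)) = -85 - √(-2804 - 49) = -85 - √(-2853) = -85 - 3*I*√317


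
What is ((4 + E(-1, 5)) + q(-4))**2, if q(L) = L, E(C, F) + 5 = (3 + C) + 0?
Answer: 9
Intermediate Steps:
E(C, F) = -2 + C (E(C, F) = -5 + ((3 + C) + 0) = -5 + (3 + C) = -2 + C)
((4 + E(-1, 5)) + q(-4))**2 = ((4 + (-2 - 1)) - 4)**2 = ((4 - 3) - 4)**2 = (1 - 4)**2 = (-3)**2 = 9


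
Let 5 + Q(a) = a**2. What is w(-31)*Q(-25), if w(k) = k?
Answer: -19220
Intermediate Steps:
Q(a) = -5 + a**2
w(-31)*Q(-25) = -31*(-5 + (-25)**2) = -31*(-5 + 625) = -31*620 = -19220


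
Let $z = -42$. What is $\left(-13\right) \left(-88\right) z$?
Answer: $-48048$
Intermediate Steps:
$\left(-13\right) \left(-88\right) z = \left(-13\right) \left(-88\right) \left(-42\right) = 1144 \left(-42\right) = -48048$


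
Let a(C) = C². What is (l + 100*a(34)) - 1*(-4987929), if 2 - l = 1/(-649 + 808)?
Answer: 811461428/159 ≈ 5.1035e+6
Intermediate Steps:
l = 317/159 (l = 2 - 1/(-649 + 808) = 2 - 1/159 = 317/159 ≈ 1.9937)
(l + 100*a(34)) - 1*(-4987929) = (317/159 + 100*34²) - 1*(-4987929) = (317/159 + 100*1156) + 4987929 = (317/159 + 115600) + 4987929 = 18380717/159 + 4987929 = 811461428/159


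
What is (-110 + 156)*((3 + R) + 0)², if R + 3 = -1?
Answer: 46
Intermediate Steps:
R = -4 (R = -3 - 1 = -4)
(-110 + 156)*((3 + R) + 0)² = (-110 + 156)*((3 - 4) + 0)² = 46*(-1 + 0)² = 46*(-1)² = 46*1 = 46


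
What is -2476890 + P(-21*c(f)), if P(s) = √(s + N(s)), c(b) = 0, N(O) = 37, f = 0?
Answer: -2476890 + √37 ≈ -2.4769e+6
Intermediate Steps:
P(s) = √(37 + s) (P(s) = √(s + 37) = √(37 + s))
-2476890 + P(-21*c(f)) = -2476890 + √(37 - 21*0) = -2476890 + √(37 + 0) = -2476890 + √37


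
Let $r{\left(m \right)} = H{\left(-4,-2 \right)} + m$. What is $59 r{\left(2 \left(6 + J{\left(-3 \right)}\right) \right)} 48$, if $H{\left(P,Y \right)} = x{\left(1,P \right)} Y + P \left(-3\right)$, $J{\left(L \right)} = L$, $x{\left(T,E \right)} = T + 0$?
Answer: $45312$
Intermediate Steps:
$x{\left(T,E \right)} = T$
$H{\left(P,Y \right)} = Y - 3 P$ ($H{\left(P,Y \right)} = 1 Y + P \left(-3\right) = Y - 3 P$)
$r{\left(m \right)} = 10 + m$ ($r{\left(m \right)} = \left(-2 - -12\right) + m = \left(-2 + 12\right) + m = 10 + m$)
$59 r{\left(2 \left(6 + J{\left(-3 \right)}\right) \right)} 48 = 59 \left(10 + 2 \left(6 - 3\right)\right) 48 = 59 \left(10 + 2 \cdot 3\right) 48 = 59 \left(10 + 6\right) 48 = 59 \cdot 16 \cdot 48 = 944 \cdot 48 = 45312$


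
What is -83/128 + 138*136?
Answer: 2402221/128 ≈ 18767.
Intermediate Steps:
-83/128 + 138*136 = -83*1/128 + 18768 = -83/128 + 18768 = 2402221/128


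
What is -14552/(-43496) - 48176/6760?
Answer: -31204559/4594265 ≈ -6.7921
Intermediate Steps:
-14552/(-43496) - 48176/6760 = -14552*(-1/43496) - 48176*1/6760 = 1819/5437 - 6022/845 = -31204559/4594265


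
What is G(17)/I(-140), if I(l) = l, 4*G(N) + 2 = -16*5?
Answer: 41/280 ≈ 0.14643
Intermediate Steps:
G(N) = -41/2 (G(N) = -½ + (-16*5)/4 = -½ + (¼)*(-80) = -½ - 20 = -41/2)
G(17)/I(-140) = -41/2/(-140) = -41/2*(-1/140) = 41/280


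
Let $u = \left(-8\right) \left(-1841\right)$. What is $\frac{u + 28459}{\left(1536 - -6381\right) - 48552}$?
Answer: $- \frac{43187}{40635} \approx -1.0628$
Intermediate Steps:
$u = 14728$
$\frac{u + 28459}{\left(1536 - -6381\right) - 48552} = \frac{14728 + 28459}{\left(1536 - -6381\right) - 48552} = \frac{43187}{\left(1536 + 6381\right) - 48552} = \frac{43187}{7917 - 48552} = \frac{43187}{-40635} = 43187 \left(- \frac{1}{40635}\right) = - \frac{43187}{40635}$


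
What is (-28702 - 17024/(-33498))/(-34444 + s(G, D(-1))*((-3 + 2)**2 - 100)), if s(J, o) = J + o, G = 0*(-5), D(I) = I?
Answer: 480721286/575244405 ≈ 0.83568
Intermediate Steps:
G = 0
(-28702 - 17024/(-33498))/(-34444 + s(G, D(-1))*((-3 + 2)**2 - 100)) = (-28702 - 17024/(-33498))/(-34444 + (0 - 1)*((-3 + 2)**2 - 100)) = (-28702 - 17024*(-1/33498))/(-34444 - ((-1)**2 - 100)) = (-28702 + 8512/16749)/(-34444 - (1 - 100)) = -480721286/(16749*(-34444 - 1*(-99))) = -480721286/(16749*(-34444 + 99)) = -480721286/16749/(-34345) = -480721286/16749*(-1/34345) = 480721286/575244405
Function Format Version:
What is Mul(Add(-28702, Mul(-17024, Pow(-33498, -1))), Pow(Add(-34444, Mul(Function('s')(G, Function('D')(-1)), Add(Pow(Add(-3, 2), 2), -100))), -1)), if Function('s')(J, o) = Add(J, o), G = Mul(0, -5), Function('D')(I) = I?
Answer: Rational(480721286, 575244405) ≈ 0.83568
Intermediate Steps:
G = 0
Mul(Add(-28702, Mul(-17024, Pow(-33498, -1))), Pow(Add(-34444, Mul(Function('s')(G, Function('D')(-1)), Add(Pow(Add(-3, 2), 2), -100))), -1)) = Mul(Add(-28702, Mul(-17024, Pow(-33498, -1))), Pow(Add(-34444, Mul(Add(0, -1), Add(Pow(Add(-3, 2), 2), -100))), -1)) = Mul(Add(-28702, Mul(-17024, Rational(-1, 33498))), Pow(Add(-34444, Mul(-1, Add(Pow(-1, 2), -100))), -1)) = Mul(Add(-28702, Rational(8512, 16749)), Pow(Add(-34444, Mul(-1, Add(1, -100))), -1)) = Mul(Rational(-480721286, 16749), Pow(Add(-34444, Mul(-1, -99)), -1)) = Mul(Rational(-480721286, 16749), Pow(Add(-34444, 99), -1)) = Mul(Rational(-480721286, 16749), Pow(-34345, -1)) = Mul(Rational(-480721286, 16749), Rational(-1, 34345)) = Rational(480721286, 575244405)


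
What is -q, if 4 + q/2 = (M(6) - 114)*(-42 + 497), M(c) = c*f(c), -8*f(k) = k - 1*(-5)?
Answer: 222511/2 ≈ 1.1126e+5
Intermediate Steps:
f(k) = -5/8 - k/8 (f(k) = -(k - 1*(-5))/8 = -(k + 5)/8 = -(5 + k)/8 = -5/8 - k/8)
M(c) = c*(-5/8 - c/8)
q = -222511/2 (q = -8 + 2*((-⅛*6*(5 + 6) - 114)*(-42 + 497)) = -8 + 2*((-⅛*6*11 - 114)*455) = -8 + 2*((-33/4 - 114)*455) = -8 + 2*(-489/4*455) = -8 + 2*(-222495/4) = -8 - 222495/2 = -222511/2 ≈ -1.1126e+5)
-q = -1*(-222511/2) = 222511/2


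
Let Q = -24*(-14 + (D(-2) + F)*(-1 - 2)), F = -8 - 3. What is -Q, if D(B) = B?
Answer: 600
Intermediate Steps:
F = -11
Q = -600 (Q = -24*(-14 + (-2 - 11)*(-1 - 2)) = -24*(-14 - 13*(-3)) = -24*(-14 + 39) = -24*25 = -600)
-Q = -1*(-600) = 600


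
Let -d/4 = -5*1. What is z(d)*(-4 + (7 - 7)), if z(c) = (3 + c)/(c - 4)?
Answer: -23/4 ≈ -5.7500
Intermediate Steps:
d = 20 (d = -(-20) = -4*(-5) = 20)
z(c) = (3 + c)/(-4 + c)
z(d)*(-4 + (7 - 7)) = ((3 + 20)/(-4 + 20))*(-4 + (7 - 7)) = (23/16)*(-4 + 0) = ((1/16)*23)*(-4) = (23/16)*(-4) = -23/4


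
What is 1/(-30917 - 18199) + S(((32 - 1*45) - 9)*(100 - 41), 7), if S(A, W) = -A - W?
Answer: 63408755/49116 ≈ 1291.0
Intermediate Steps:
1/(-30917 - 18199) + S(((32 - 1*45) - 9)*(100 - 41), 7) = 1/(-30917 - 18199) + (-((32 - 1*45) - 9)*(100 - 41) - 1*7) = 1/(-49116) + (-((32 - 45) - 9)*59 - 7) = -1/49116 + (-(-13 - 9)*59 - 7) = -1/49116 + (-(-22)*59 - 7) = -1/49116 + (-1*(-1298) - 7) = -1/49116 + (1298 - 7) = -1/49116 + 1291 = 63408755/49116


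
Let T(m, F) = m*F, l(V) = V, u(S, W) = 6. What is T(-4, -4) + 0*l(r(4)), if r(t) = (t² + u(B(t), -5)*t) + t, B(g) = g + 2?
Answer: 16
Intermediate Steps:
B(g) = 2 + g
r(t) = t² + 7*t (r(t) = (t² + 6*t) + t = t² + 7*t)
T(m, F) = F*m
T(-4, -4) + 0*l(r(4)) = -4*(-4) + 0*(4*(7 + 4)) = 16 + 0*(4*11) = 16 + 0*44 = 16 + 0 = 16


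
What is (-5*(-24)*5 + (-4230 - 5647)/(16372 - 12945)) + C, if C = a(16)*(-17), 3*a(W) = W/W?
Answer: 6080710/10281 ≈ 591.45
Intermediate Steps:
a(W) = 1/3 (a(W) = (W/W)/3 = (1/3)*1 = 1/3)
C = -17/3 (C = (1/3)*(-17) = -17/3 ≈ -5.6667)
(-5*(-24)*5 + (-4230 - 5647)/(16372 - 12945)) + C = (-5*(-24)*5 + (-4230 - 5647)/(16372 - 12945)) - 17/3 = (120*5 - 9877/3427) - 17/3 = (600 - 9877*1/3427) - 17/3 = (600 - 9877/3427) - 17/3 = 2046323/3427 - 17/3 = 6080710/10281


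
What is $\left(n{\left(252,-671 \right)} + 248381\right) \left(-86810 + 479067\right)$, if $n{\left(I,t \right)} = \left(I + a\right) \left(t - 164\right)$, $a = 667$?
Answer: $-203575106888$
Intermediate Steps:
$n{\left(I,t \right)} = \left(-164 + t\right) \left(667 + I\right)$ ($n{\left(I,t \right)} = \left(I + 667\right) \left(t - 164\right) = \left(667 + I\right) \left(-164 + t\right) = \left(-164 + t\right) \left(667 + I\right)$)
$\left(n{\left(252,-671 \right)} + 248381\right) \left(-86810 + 479067\right) = \left(\left(-109388 - 41328 + 667 \left(-671\right) + 252 \left(-671\right)\right) + 248381\right) \left(-86810 + 479067\right) = \left(\left(-109388 - 41328 - 447557 - 169092\right) + 248381\right) 392257 = \left(-767365 + 248381\right) 392257 = \left(-518984\right) 392257 = -203575106888$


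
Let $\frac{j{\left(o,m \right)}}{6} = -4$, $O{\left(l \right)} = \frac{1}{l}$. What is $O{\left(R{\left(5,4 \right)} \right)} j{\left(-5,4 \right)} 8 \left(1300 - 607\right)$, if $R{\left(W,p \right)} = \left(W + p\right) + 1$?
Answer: $- \frac{66528}{5} \approx -13306.0$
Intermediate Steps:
$R{\left(W,p \right)} = 1 + W + p$
$j{\left(o,m \right)} = -24$ ($j{\left(o,m \right)} = 6 \left(-4\right) = -24$)
$O{\left(R{\left(5,4 \right)} \right)} j{\left(-5,4 \right)} 8 \left(1300 - 607\right) = \frac{1}{1 + 5 + 4} \left(-24\right) 8 \left(1300 - 607\right) = \frac{1}{10} \left(-24\right) 8 \cdot 693 = \left(- \frac{12}{5}\right) 8 \cdot 693 = \left(- \frac{96}{5}\right) 693 = - \frac{66528}{5}$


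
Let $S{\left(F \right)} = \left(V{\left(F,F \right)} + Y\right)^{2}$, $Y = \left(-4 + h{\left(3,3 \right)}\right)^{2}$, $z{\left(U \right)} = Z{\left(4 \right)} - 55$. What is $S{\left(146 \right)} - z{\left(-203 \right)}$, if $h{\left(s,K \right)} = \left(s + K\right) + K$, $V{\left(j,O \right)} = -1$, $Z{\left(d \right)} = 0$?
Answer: $631$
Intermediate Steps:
$h{\left(s,K \right)} = s + 2 K$ ($h{\left(s,K \right)} = \left(K + s\right) + K = s + 2 K$)
$z{\left(U \right)} = -55$ ($z{\left(U \right)} = 0 - 55 = -55$)
$Y = 25$ ($Y = \left(-4 + \left(3 + 2 \cdot 3\right)\right)^{2} = \left(-4 + \left(3 + 6\right)\right)^{2} = \left(-4 + 9\right)^{2} = 5^{2} = 25$)
$S{\left(F \right)} = 576$ ($S{\left(F \right)} = \left(-1 + 25\right)^{2} = 24^{2} = 576$)
$S{\left(146 \right)} - z{\left(-203 \right)} = 576 - -55 = 576 + 55 = 631$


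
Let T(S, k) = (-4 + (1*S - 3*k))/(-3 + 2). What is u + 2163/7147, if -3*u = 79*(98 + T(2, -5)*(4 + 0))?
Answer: -3709387/3063 ≈ -1211.0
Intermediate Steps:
T(S, k) = 4 - S + 3*k (T(S, k) = (-4 + (S - 3*k))/(-1) = (-4 + S - 3*k)*(-1) = 4 - S + 3*k)
u = -3634/3 (u = -79*(98 + (4 - 1*2 + 3*(-5))*(4 + 0))/3 = -79*(98 + (4 - 2 - 15)*4)/3 = -79*(98 - 13*4)/3 = -79*(98 - 52)/3 = -79*46/3 = -1/3*3634 = -3634/3 ≈ -1211.3)
u + 2163/7147 = -3634/3 + 2163/7147 = -3634/3 + 2163*(1/7147) = -3634/3 + 309/1021 = -3709387/3063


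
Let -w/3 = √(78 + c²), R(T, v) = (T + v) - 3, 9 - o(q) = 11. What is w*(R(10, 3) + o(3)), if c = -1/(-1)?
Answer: -24*√79 ≈ -213.32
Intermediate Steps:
c = 1 (c = -1*(-1) = 1)
o(q) = -2 (o(q) = 9 - 1*11 = 9 - 11 = -2)
R(T, v) = -3 + T + v
w = -3*√79 (w = -3*√(78 + 1²) = -3*√(78 + 1) = -3*√79 ≈ -26.665)
w*(R(10, 3) + o(3)) = (-3*√79)*((-3 + 10 + 3) - 2) = (-3*√79)*(10 - 2) = -3*√79*8 = -24*√79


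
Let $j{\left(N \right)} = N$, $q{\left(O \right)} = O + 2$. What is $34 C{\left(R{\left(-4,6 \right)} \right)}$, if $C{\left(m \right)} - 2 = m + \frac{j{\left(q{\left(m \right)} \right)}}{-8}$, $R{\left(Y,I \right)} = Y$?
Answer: $- \frac{119}{2} \approx -59.5$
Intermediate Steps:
$q{\left(O \right)} = 2 + O$
$C{\left(m \right)} = \frac{7}{4} + \frac{7 m}{8}$ ($C{\left(m \right)} = 2 + \left(m + \frac{2 + m}{-8}\right) = 2 + \left(m + \left(2 + m\right) \left(- \frac{1}{8}\right)\right) = 2 + \left(m - \left(\frac{1}{4} + \frac{m}{8}\right)\right) = 2 + \left(- \frac{1}{4} + \frac{7 m}{8}\right) = \frac{7}{4} + \frac{7 m}{8}$)
$34 C{\left(R{\left(-4,6 \right)} \right)} = 34 \left(\frac{7}{4} + \frac{7}{8} \left(-4\right)\right) = 34 \left(\frac{7}{4} - \frac{7}{2}\right) = 34 \left(- \frac{7}{4}\right) = - \frac{119}{2}$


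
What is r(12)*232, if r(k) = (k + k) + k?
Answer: 8352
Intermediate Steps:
r(k) = 3*k (r(k) = 2*k + k = 3*k)
r(12)*232 = (3*12)*232 = 36*232 = 8352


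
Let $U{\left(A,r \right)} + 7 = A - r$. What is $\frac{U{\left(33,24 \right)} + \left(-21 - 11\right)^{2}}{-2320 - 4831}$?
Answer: $- \frac{1026}{7151} \approx -0.14348$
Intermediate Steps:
$U{\left(A,r \right)} = -7 + A - r$ ($U{\left(A,r \right)} = -7 + \left(A - r\right) = -7 + A - r$)
$\frac{U{\left(33,24 \right)} + \left(-21 - 11\right)^{2}}{-2320 - 4831} = \frac{\left(-7 + 33 - 24\right) + \left(-21 - 11\right)^{2}}{-2320 - 4831} = \frac{\left(-7 + 33 - 24\right) + \left(-32\right)^{2}}{-7151} = \left(2 + 1024\right) \left(- \frac{1}{7151}\right) = 1026 \left(- \frac{1}{7151}\right) = - \frac{1026}{7151}$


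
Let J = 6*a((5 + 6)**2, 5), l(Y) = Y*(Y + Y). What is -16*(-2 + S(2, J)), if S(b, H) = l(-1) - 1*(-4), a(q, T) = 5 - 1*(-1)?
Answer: -64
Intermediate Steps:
l(Y) = 2*Y**2 (l(Y) = Y*(2*Y) = 2*Y**2)
a(q, T) = 6 (a(q, T) = 5 + 1 = 6)
J = 36 (J = 6*6 = 36)
S(b, H) = 6 (S(b, H) = 2*(-1)**2 - 1*(-4) = 2*1 + 4 = 2 + 4 = 6)
-16*(-2 + S(2, J)) = -16*(-2 + 6) = -16*4 = -64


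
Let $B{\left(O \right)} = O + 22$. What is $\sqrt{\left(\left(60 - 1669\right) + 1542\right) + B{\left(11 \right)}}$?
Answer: $i \sqrt{34} \approx 5.8309 i$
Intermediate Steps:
$B{\left(O \right)} = 22 + O$
$\sqrt{\left(\left(60 - 1669\right) + 1542\right) + B{\left(11 \right)}} = \sqrt{\left(\left(60 - 1669\right) + 1542\right) + \left(22 + 11\right)} = \sqrt{\left(-1609 + 1542\right) + 33} = \sqrt{-67 + 33} = \sqrt{-34} = i \sqrt{34}$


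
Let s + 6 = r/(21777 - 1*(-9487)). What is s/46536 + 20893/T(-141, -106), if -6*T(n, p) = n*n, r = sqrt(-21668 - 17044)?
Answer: -324098843/51399012 + I*sqrt(9678)/727450752 ≈ -6.3055 + 1.3524e-7*I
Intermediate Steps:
r = 2*I*sqrt(9678) (r = sqrt(-38712) = 2*I*sqrt(9678) ≈ 196.75*I)
T(n, p) = -n**2/6 (T(n, p) = -n*n/6 = -n**2/6)
s = -6 + I*sqrt(9678)/15632 (s = -6 + (2*I*sqrt(9678))/(21777 - 1*(-9487)) = -6 + (2*I*sqrt(9678))/(21777 + 9487) = -6 + (2*I*sqrt(9678))/31264 = -6 + (2*I*sqrt(9678))*(1/31264) = -6 + I*sqrt(9678)/15632 ≈ -6.0 + 0.0062933*I)
s/46536 + 20893/T(-141, -106) = (-6 + I*sqrt(9678)/15632)/46536 + 20893/((-1/6*(-141)**2)) = (-6 + I*sqrt(9678)/15632)*(1/46536) + 20893/((-1/6*19881)) = (-1/7756 + I*sqrt(9678)/727450752) + 20893/(-6627/2) = (-1/7756 + I*sqrt(9678)/727450752) + 20893*(-2/6627) = (-1/7756 + I*sqrt(9678)/727450752) - 41786/6627 = -324098843/51399012 + I*sqrt(9678)/727450752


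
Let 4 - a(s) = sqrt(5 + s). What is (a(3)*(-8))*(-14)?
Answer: 448 - 224*sqrt(2) ≈ 131.22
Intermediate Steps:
a(s) = 4 - sqrt(5 + s)
(a(3)*(-8))*(-14) = ((4 - sqrt(5 + 3))*(-8))*(-14) = ((4 - sqrt(8))*(-8))*(-14) = ((4 - 2*sqrt(2))*(-8))*(-14) = (-32 + 16*sqrt(2))*(-14) = 448 - 224*sqrt(2)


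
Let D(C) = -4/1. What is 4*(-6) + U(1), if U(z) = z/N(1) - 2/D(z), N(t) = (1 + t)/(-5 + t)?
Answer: -51/2 ≈ -25.500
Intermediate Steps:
N(t) = (1 + t)/(-5 + t)
D(C) = -4 (D(C) = -4*1 = -4)
U(z) = ½ - 2*z (U(z) = z/(((1 + 1)/(-5 + 1))) - 2/(-4) = z/((2/(-4))) - 2*(-¼) = z/((-¼*2)) + ½ = z/(-½) + ½ = z*(-2) + ½ = -2*z + ½ = ½ - 2*z)
4*(-6) + U(1) = 4*(-6) + (½ - 2*1) = -24 + (½ - 2) = -24 - 3/2 = -51/2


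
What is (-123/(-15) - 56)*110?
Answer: -5258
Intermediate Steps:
(-123/(-15) - 56)*110 = (-123*(-1/15) - 56)*110 = (41/5 - 56)*110 = -239/5*110 = -5258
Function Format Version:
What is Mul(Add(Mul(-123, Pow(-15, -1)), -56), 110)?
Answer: -5258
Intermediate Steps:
Mul(Add(Mul(-123, Pow(-15, -1)), -56), 110) = Mul(Add(Mul(-123, Rational(-1, 15)), -56), 110) = Mul(Add(Rational(41, 5), -56), 110) = Mul(Rational(-239, 5), 110) = -5258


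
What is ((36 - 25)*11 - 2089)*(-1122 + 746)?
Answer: 739968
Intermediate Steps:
((36 - 25)*11 - 2089)*(-1122 + 746) = (11*11 - 2089)*(-376) = (121 - 2089)*(-376) = -1968*(-376) = 739968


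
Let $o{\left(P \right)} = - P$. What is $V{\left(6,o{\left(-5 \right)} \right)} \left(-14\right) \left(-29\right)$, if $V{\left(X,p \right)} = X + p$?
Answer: $4466$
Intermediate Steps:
$V{\left(6,o{\left(-5 \right)} \right)} \left(-14\right) \left(-29\right) = \left(6 - -5\right) \left(-14\right) \left(-29\right) = \left(6 + 5\right) \left(-14\right) \left(-29\right) = 11 \left(-14\right) \left(-29\right) = \left(-154\right) \left(-29\right) = 4466$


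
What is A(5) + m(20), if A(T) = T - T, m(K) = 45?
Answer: 45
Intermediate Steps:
A(T) = 0
A(5) + m(20) = 0 + 45 = 45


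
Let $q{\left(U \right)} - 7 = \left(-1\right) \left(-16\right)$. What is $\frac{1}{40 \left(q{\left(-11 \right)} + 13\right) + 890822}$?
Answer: $\frac{1}{892262} \approx 1.1207 \cdot 10^{-6}$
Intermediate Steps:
$q{\left(U \right)} = 23$ ($q{\left(U \right)} = 7 - -16 = 7 + 16 = 23$)
$\frac{1}{40 \left(q{\left(-11 \right)} + 13\right) + 890822} = \frac{1}{40 \left(23 + 13\right) + 890822} = \frac{1}{40 \cdot 36 + 890822} = \frac{1}{1440 + 890822} = \frac{1}{892262}$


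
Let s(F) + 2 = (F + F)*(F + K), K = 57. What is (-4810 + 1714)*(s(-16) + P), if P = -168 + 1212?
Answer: 835920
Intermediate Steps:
P = 1044
s(F) = -2 + 2*F*(57 + F) (s(F) = -2 + (F + F)*(F + 57) = -2 + (2*F)*(57 + F) = -2 + 2*F*(57 + F))
(-4810 + 1714)*(s(-16) + P) = (-4810 + 1714)*((-2 + 2*(-16)² + 114*(-16)) + 1044) = -3096*((-2 + 2*256 - 1824) + 1044) = -3096*((-2 + 512 - 1824) + 1044) = -3096*(-1314 + 1044) = -3096*(-270) = 835920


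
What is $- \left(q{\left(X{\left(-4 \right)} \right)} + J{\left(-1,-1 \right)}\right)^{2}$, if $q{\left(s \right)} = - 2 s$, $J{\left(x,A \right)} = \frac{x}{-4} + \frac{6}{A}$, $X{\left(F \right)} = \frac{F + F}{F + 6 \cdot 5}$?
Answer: $- \frac{71289}{2704} \approx -26.364$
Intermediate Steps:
$X{\left(F \right)} = \frac{2 F}{30 + F}$ ($X{\left(F \right)} = \frac{2 F}{F + 30} = \frac{2 F}{30 + F}$)
$J{\left(x,A \right)} = \frac{6}{A} - \frac{x}{4}$ ($J{\left(x,A \right)} = x \left(- \frac{1}{4}\right) + \frac{6}{A} = - \frac{x}{4} + \frac{6}{A} = \frac{6}{A} - \frac{x}{4}$)
$- \left(q{\left(X{\left(-4 \right)} \right)} + J{\left(-1,-1 \right)}\right)^{2} = - \left(- 2 \cdot 2 \left(-4\right) \frac{1}{30 - 4} + \left(\frac{6}{-1} - - \frac{1}{4}\right)\right)^{2} = - \left(- 2 \cdot 2 \left(-4\right) \frac{1}{26} + \left(6 \left(-1\right) + \frac{1}{4}\right)\right)^{2} = - \left(- 2 \cdot 2 \left(-4\right) \frac{1}{26} + \left(-6 + \frac{1}{4}\right)\right)^{2} = - \left(\left(-2\right) \left(- \frac{4}{13}\right) - \frac{23}{4}\right)^{2} = - \left(\frac{8}{13} - \frac{23}{4}\right)^{2} = - \left(- \frac{267}{52}\right)^{2} = \left(-1\right) \frac{71289}{2704} = - \frac{71289}{2704}$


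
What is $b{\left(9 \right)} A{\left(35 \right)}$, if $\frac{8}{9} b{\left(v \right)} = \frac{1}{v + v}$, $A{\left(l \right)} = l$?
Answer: $\frac{35}{16} \approx 2.1875$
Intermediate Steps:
$b{\left(v \right)} = \frac{9}{16 v}$ ($b{\left(v \right)} = \frac{9}{8 \left(v + v\right)} = \frac{9}{8 \cdot 2 v} = \frac{9 \frac{1}{2 v}}{8} = \frac{9}{16 v}$)
$b{\left(9 \right)} A{\left(35 \right)} = \frac{9}{16 \cdot 9} \cdot 35 = \frac{9}{16} \cdot \frac{1}{9} \cdot 35 = \frac{1}{16} \cdot 35 = \frac{35}{16}$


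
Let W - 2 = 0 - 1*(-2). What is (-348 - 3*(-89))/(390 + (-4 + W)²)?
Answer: -27/130 ≈ -0.20769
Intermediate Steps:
W = 4 (W = 2 + (0 - 1*(-2)) = 2 + (0 + 2) = 2 + 2 = 4)
(-348 - 3*(-89))/(390 + (-4 + W)²) = (-348 - 3*(-89))/(390 + (-4 + 4)²) = (-348 + 267)/(390 + 0²) = -81/(390 + 0) = -81/390 = -81*1/390 = -27/130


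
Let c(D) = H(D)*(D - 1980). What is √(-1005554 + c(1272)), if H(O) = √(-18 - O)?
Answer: √(-1005554 - 708*I*√1290) ≈ 12.68 - 1002.9*I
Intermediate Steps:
c(D) = √(-18 - D)*(-1980 + D) (c(D) = √(-18 - D)*(D - 1980) = √(-18 - D)*(-1980 + D))
√(-1005554 + c(1272)) = √(-1005554 + √(-18 - 1*1272)*(-1980 + 1272)) = √(-1005554 + √(-18 - 1272)*(-708)) = √(-1005554 + √(-1290)*(-708)) = √(-1005554 + (I*√1290)*(-708)) = √(-1005554 - 708*I*√1290)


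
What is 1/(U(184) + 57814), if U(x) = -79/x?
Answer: 184/10637697 ≈ 1.7297e-5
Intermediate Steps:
1/(U(184) + 57814) = 1/(-79/184 + 57814) = 1/(10637697/184) = 184/10637697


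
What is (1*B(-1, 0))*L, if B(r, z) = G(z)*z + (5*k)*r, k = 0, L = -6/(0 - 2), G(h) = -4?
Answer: 0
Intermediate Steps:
L = 3 (L = -6/(-2) = -6*(-1/2) = 3)
B(r, z) = -4*z (B(r, z) = -4*z + (5*0)*r = -4*z + 0*r = -4*z + 0 = -4*z)
(1*B(-1, 0))*L = (1*(-4*0))*3 = (1*0)*3 = 0*3 = 0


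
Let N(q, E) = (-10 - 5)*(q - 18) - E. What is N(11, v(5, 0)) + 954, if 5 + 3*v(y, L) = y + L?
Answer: 1059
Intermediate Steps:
v(y, L) = -5/3 + L/3 + y/3 (v(y, L) = -5/3 + (y + L)/3 = -5/3 + (L + y)/3 = -5/3 + (L/3 + y/3) = -5/3 + L/3 + y/3)
N(q, E) = 270 - E - 15*q (N(q, E) = -15*(-18 + q) - E = (270 - 15*q) - E = 270 - E - 15*q)
N(11, v(5, 0)) + 954 = (270 - (-5/3 + (⅓)*0 + (⅓)*5) - 15*11) + 954 = (270 - (-5/3 + 0 + 5/3) - 165) + 954 = (270 - 1*0 - 165) + 954 = (270 + 0 - 165) + 954 = 105 + 954 = 1059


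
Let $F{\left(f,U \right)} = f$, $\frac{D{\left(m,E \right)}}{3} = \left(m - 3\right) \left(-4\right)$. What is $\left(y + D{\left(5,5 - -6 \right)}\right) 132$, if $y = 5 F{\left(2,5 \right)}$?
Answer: $-1848$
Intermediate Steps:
$D{\left(m,E \right)} = 36 - 12 m$ ($D{\left(m,E \right)} = 3 \left(m - 3\right) \left(-4\right) = 3 \left(-3 + m\right) \left(-4\right) = 3 \left(12 - 4 m\right) = 36 - 12 m$)
$y = 10$ ($y = 5 \cdot 2 = 10$)
$\left(y + D{\left(5,5 - -6 \right)}\right) 132 = \left(10 + \left(36 - 60\right)\right) 132 = \left(10 - 24\right) 132 = \left(-14\right) 132 = -1848$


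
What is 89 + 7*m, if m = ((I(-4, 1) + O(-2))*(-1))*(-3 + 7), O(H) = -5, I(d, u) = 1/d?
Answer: 236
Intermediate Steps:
m = 21 (m = ((1/(-4) - 5)*(-1))*(-3 + 7) = ((-1/4 - 5)*(-1))*4 = -21/4*(-1)*4 = (21/4)*4 = 21)
89 + 7*m = 89 + 7*21 = 89 + 147 = 236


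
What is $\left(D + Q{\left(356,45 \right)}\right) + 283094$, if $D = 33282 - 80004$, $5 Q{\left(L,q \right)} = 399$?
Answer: $\frac{1182259}{5} \approx 2.3645 \cdot 10^{5}$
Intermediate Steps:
$Q{\left(L,q \right)} = \frac{399}{5}$ ($Q{\left(L,q \right)} = \frac{1}{5} \cdot 399 = \frac{399}{5}$)
$D = -46722$
$\left(D + Q{\left(356,45 \right)}\right) + 283094 = \left(-46722 + \frac{399}{5}\right) + 283094 = - \frac{233211}{5} + 283094 = \frac{1182259}{5}$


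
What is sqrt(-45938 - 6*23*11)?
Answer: 4*I*sqrt(2966) ≈ 217.84*I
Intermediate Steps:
sqrt(-45938 - 6*23*11) = sqrt(-45938 - 138*11) = sqrt(-45938 - 1518) = sqrt(-47456) = 4*I*sqrt(2966)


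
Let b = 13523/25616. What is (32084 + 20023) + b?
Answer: 1334786435/25616 ≈ 52108.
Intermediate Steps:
b = 13523/25616 (b = 13523*(1/25616) = 13523/25616 ≈ 0.52791)
(32084 + 20023) + b = (32084 + 20023) + 13523/25616 = 52107 + 13523/25616 = 1334786435/25616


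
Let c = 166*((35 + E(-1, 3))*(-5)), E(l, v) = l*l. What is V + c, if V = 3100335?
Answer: 3070455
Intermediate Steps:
E(l, v) = l²
c = -29880 (c = 166*((35 + (-1)²)*(-5)) = 166*((35 + 1)*(-5)) = 166*(36*(-5)) = 166*(-180) = -29880)
V + c = 3100335 - 29880 = 3070455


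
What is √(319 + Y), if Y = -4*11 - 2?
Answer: √273 ≈ 16.523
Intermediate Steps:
Y = -46 (Y = -44 - 2 = -46)
√(319 + Y) = √(319 - 46) = √273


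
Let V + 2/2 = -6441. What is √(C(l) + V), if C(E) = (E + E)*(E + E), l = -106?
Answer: 3*√4278 ≈ 196.22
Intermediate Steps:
V = -6442 (V = -1 - 6441 = -6442)
C(E) = 4*E² (C(E) = (2*E)*(2*E) = 4*E²)
√(C(l) + V) = √(4*(-106)² - 6442) = √(4*11236 - 6442) = √(44944 - 6442) = √38502 = 3*√4278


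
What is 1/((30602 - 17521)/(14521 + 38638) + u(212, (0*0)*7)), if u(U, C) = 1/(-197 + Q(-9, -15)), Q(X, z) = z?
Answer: 212636/51321 ≈ 4.1433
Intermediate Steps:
u(U, C) = -1/212 (u(U, C) = 1/(-197 - 15) = 1/(-212) = -1/212)
1/((30602 - 17521)/(14521 + 38638) + u(212, (0*0)*7)) = 1/((30602 - 17521)/(14521 + 38638) - 1/212) = 1/(13081/53159 - 1/212) = 1/(51321/212636) = 212636/51321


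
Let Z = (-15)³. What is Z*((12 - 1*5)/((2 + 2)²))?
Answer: -23625/16 ≈ -1476.6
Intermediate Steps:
Z = -3375
Z*((12 - 1*5)/((2 + 2)²)) = -3375*(12 - 1*5)/((2 + 2)²) = -3375*(12 - 5)/(4²) = -23625/16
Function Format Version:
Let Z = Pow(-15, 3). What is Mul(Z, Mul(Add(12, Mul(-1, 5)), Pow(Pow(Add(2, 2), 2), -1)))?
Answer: Rational(-23625, 16) ≈ -1476.6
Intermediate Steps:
Z = -3375
Mul(Z, Mul(Add(12, Mul(-1, 5)), Pow(Pow(Add(2, 2), 2), -1))) = Mul(-3375, Mul(Add(12, Mul(-1, 5)), Pow(Pow(Add(2, 2), 2), -1))) = Mul(-3375, Mul(Add(12, -5), Pow(Pow(4, 2), -1))) = Mul(-3375, Mul(7, Pow(16, -1))) = Mul(-3375, Mul(7, Rational(1, 16))) = Mul(-3375, Rational(7, 16)) = Rational(-23625, 16)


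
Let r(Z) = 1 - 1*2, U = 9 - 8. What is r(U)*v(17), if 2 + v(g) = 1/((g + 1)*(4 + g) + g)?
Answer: 789/395 ≈ 1.9975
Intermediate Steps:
U = 1
v(g) = -2 + 1/(g + (1 + g)*(4 + g)) (v(g) = -2 + 1/((g + 1)*(4 + g) + g) = -2 + 1/((1 + g)*(4 + g) + g) = -2 + 1/(g + (1 + g)*(4 + g)))
r(Z) = -1 (r(Z) = 1 - 2 = -1)
r(U)*v(17) = -(-7 - 12*17 - 2*17²)/(4 + 17² + 6*17) = -(-7 - 204 - 2*289)/(4 + 289 + 102) = -(-7 - 204 - 578)/395 = -(-789)/395 = -1*(-789/395) = 789/395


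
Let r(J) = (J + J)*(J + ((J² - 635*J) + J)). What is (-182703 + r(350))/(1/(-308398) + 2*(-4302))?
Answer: 21439120569794/2653456393 ≈ 8079.7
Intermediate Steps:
r(J) = 2*J*(J² - 633*J) (r(J) = (2*J)*(J + (J² - 634*J)) = (2*J)*(J² - 633*J) = 2*J*(J² - 633*J))
(-182703 + r(350))/(1/(-308398) + 2*(-4302)) = (-182703 + 2*350²*(-633 + 350))/(1/(-308398) + 2*(-4302)) = (-182703 + 2*122500*(-283))/(-1/308398 - 8604) = (-182703 - 69335000)/(-2653456393/308398) = -69517703*(-308398/2653456393) = 21439120569794/2653456393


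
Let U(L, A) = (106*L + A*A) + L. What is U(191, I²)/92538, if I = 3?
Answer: 10259/46269 ≈ 0.22173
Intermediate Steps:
U(L, A) = A² + 107*L (U(L, A) = (106*L + A²) + L = (A² + 106*L) + L = A² + 107*L)
U(191, I²)/92538 = ((3²)² + 107*191)/92538 = (9² + 20437)*(1/92538) = (81 + 20437)*(1/92538) = 20518*(1/92538) = 10259/46269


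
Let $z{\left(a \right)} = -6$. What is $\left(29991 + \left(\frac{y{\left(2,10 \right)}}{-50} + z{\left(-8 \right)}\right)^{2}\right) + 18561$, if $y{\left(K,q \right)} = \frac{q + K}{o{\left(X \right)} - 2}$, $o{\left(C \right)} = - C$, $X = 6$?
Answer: $\frac{485876409}{10000} \approx 48588.0$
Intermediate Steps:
$y{\left(K,q \right)} = - \frac{K}{8} - \frac{q}{8}$ ($y{\left(K,q \right)} = \frac{q + K}{\left(-1\right) 6 - 2} = \frac{K + q}{-6 - 2} = \frac{K + q}{-8} = \left(K + q\right) \left(- \frac{1}{8}\right) = - \frac{K}{8} - \frac{q}{8}$)
$\left(29991 + \left(\frac{y{\left(2,10 \right)}}{-50} + z{\left(-8 \right)}\right)^{2}\right) + 18561 = \left(29991 + \left(\frac{\left(- \frac{1}{8}\right) 2 - \frac{5}{4}}{-50} - 6\right)^{2}\right) + 18561 = \left(29991 + \left(\left(- \frac{1}{4} - \frac{5}{4}\right) \left(- \frac{1}{50}\right) - 6\right)^{2}\right) + 18561 = \left(29991 + \left(\left(- \frac{3}{2}\right) \left(- \frac{1}{50}\right) - 6\right)^{2}\right) + 18561 = \left(29991 + \left(\frac{3}{100} - 6\right)^{2}\right) + 18561 = \left(29991 + \left(- \frac{597}{100}\right)^{2}\right) + 18561 = \left(29991 + \frac{356409}{10000}\right) + 18561 = \frac{300266409}{10000} + 18561 = \frac{485876409}{10000}$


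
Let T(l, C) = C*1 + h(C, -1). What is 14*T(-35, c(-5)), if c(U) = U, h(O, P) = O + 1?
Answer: -126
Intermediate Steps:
h(O, P) = 1 + O
T(l, C) = 1 + 2*C (T(l, C) = C*1 + (1 + C) = C + (1 + C) = 1 + 2*C)
14*T(-35, c(-5)) = 14*(1 + 2*(-5)) = 14*(1 - 10) = 14*(-9) = -126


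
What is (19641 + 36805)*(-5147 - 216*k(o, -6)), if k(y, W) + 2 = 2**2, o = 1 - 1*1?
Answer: -314912234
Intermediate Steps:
o = 0 (o = 1 - 1 = 0)
k(y, W) = 2 (k(y, W) = -2 + 2**2 = -2 + 4 = 2)
(19641 + 36805)*(-5147 - 216*k(o, -6)) = (19641 + 36805)*(-5147 - 216*2) = 56446*(-5147 - 432) = 56446*(-5579) = -314912234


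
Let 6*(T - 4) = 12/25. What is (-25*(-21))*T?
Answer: 2142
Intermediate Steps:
T = 102/25 (T = 4 + (12/25)/6 = 4 + (12*(1/25))/6 = 4 + (1/6)*(12/25) = 4 + 2/25 = 102/25 ≈ 4.0800)
(-25*(-21))*T = -25*(-21)*(102/25) = 525*(102/25) = 2142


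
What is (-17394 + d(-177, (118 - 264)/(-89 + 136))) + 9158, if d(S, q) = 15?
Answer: -8221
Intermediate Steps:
(-17394 + d(-177, (118 - 264)/(-89 + 136))) + 9158 = (-17394 + 15) + 9158 = -17379 + 9158 = -8221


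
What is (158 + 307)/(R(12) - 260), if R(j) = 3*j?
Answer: -465/224 ≈ -2.0759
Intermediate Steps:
(158 + 307)/(R(12) - 260) = (158 + 307)/(3*12 - 260) = 465/(36 - 260) = 465/(-224) = 465*(-1/224) = -465/224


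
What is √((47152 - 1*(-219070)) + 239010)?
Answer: 4*√31577 ≈ 710.80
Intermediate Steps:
√((47152 - 1*(-219070)) + 239010) = √((47152 + 219070) + 239010) = √(266222 + 239010) = √505232 = 4*√31577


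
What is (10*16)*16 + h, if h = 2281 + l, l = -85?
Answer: 4756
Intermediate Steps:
h = 2196 (h = 2281 - 85 = 2196)
(10*16)*16 + h = (10*16)*16 + 2196 = 160*16 + 2196 = 2560 + 2196 = 4756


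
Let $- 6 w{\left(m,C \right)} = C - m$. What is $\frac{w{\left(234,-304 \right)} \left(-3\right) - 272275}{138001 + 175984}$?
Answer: $- \frac{272544}{313985} \approx -0.86802$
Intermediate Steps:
$w{\left(m,C \right)} = - \frac{C}{6} + \frac{m}{6}$ ($w{\left(m,C \right)} = - \frac{C - m}{6} = - \frac{C}{6} + \frac{m}{6}$)
$\frac{w{\left(234,-304 \right)} \left(-3\right) - 272275}{138001 + 175984} = \frac{\left(\left(- \frac{1}{6}\right) \left(-304\right) + \frac{1}{6} \cdot 234\right) \left(-3\right) - 272275}{138001 + 175984} = \frac{\left(\frac{152}{3} + 39\right) \left(-3\right) - 272275}{313985} = \left(\frac{269}{3} \left(-3\right) - 272275\right) \frac{1}{313985} = \left(-269 - 272275\right) \frac{1}{313985} = \left(-272544\right) \frac{1}{313985} = - \frac{272544}{313985}$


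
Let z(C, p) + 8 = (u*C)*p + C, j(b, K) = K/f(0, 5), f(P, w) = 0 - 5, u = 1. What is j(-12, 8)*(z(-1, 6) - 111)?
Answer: 1008/5 ≈ 201.60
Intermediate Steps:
f(P, w) = -5
j(b, K) = -K/5 (j(b, K) = K/(-5) = K*(-⅕) = -K/5)
z(C, p) = -8 + C + C*p (z(C, p) = -8 + ((1*C)*p + C) = -8 + (C*p + C) = -8 + (C + C*p) = -8 + C + C*p)
j(-12, 8)*(z(-1, 6) - 111) = (-⅕*8)*((-8 - 1 - 1*6) - 111) = -8*((-8 - 1 - 6) - 111)/5 = -8*(-15 - 111)/5 = -8/5*(-126) = 1008/5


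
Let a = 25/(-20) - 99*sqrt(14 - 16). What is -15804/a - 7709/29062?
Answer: 6767935147/9115499734 - 25033536*I*sqrt(2)/313657 ≈ 0.74246 - 112.87*I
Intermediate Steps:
a = -5/4 - 99*I*sqrt(2) (a = 25*(-1/20) - 99*I*sqrt(2) = -5/4 - 99*I*sqrt(2) ≈ -1.25 - 140.01*I)
-15804/a - 7709/29062 = -15804/(-5/4 - 99*I*sqrt(2)) - 7709/29062 = -7709/29062 - 15804/(-5/4 - 99*I*sqrt(2))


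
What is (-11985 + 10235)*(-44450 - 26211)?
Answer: 123656750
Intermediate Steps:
(-11985 + 10235)*(-44450 - 26211) = -1750*(-70661) = 123656750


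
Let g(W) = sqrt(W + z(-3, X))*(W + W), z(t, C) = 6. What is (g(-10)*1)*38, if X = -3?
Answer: -1520*I ≈ -1520.0*I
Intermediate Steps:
g(W) = 2*W*sqrt(6 + W) (g(W) = sqrt(W + 6)*(W + W) = sqrt(6 + W)*(2*W) = 2*W*sqrt(6 + W))
(g(-10)*1)*38 = ((2*(-10)*sqrt(6 - 10))*1)*38 = ((2*(-10)*sqrt(-4))*1)*38 = ((2*(-10)*(2*I))*1)*38 = (-40*I*1)*38 = -40*I*38 = -1520*I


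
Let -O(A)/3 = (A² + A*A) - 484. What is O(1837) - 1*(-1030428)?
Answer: -19215534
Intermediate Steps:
O(A) = 1452 - 6*A² (O(A) = -3*((A² + A*A) - 484) = -3*((A² + A²) - 484) = -3*(2*A² - 484) = -3*(-484 + 2*A²) = 1452 - 6*A²)
O(1837) - 1*(-1030428) = (1452 - 6*1837²) - 1*(-1030428) = (1452 - 6*3374569) + 1030428 = (1452 - 20247414) + 1030428 = -20245962 + 1030428 = -19215534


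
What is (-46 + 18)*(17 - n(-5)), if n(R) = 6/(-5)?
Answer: -2548/5 ≈ -509.60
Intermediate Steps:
n(R) = -6/5 (n(R) = 6*(-1/5) = -6/5)
(-46 + 18)*(17 - n(-5)) = (-46 + 18)*(17 - 1*(-6/5)) = -28*(17 + 6/5) = -28*91/5 = -2548/5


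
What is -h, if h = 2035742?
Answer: -2035742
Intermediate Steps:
-h = -1*2035742 = -2035742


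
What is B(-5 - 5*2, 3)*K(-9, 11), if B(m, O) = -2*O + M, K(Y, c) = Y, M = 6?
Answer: 0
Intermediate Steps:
B(m, O) = 6 - 2*O (B(m, O) = -2*O + 6 = 6 - 2*O)
B(-5 - 5*2, 3)*K(-9, 11) = (6 - 2*3)*(-9) = (6 - 6)*(-9) = 0*(-9) = 0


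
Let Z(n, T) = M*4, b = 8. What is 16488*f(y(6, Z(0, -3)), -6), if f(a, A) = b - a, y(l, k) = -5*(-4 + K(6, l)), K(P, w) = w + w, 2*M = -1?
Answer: 791424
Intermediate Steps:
M = -½ (M = (½)*(-1) = -½ ≈ -0.50000)
K(P, w) = 2*w
Z(n, T) = -2 (Z(n, T) = -½*4 = -2)
y(l, k) = 20 - 10*l (y(l, k) = -5*(-4 + 2*l) = 20 - 10*l)
f(a, A) = 8 - a
16488*f(y(6, Z(0, -3)), -6) = 16488*(8 - (20 - 10*6)) = 16488*(8 - (20 - 60)) = 16488*(8 - 1*(-40)) = 16488*(8 + 40) = 16488*48 = 791424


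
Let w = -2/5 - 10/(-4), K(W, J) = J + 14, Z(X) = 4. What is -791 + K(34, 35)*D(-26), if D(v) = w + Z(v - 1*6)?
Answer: -4921/10 ≈ -492.10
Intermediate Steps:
K(W, J) = 14 + J
w = 21/10 (w = -2*1/5 - 10*(-1/4) = -2/5 + 5/2 = 21/10 ≈ 2.1000)
D(v) = 61/10 (D(v) = 21/10 + 4 = 61/10)
-791 + K(34, 35)*D(-26) = -791 + (14 + 35)*(61/10) = -791 + 49*(61/10) = -791 + 2989/10 = -4921/10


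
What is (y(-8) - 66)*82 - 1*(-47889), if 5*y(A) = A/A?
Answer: 212467/5 ≈ 42493.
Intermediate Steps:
y(A) = ⅕ (y(A) = (A/A)/5 = (⅕)*1 = ⅕)
(y(-8) - 66)*82 - 1*(-47889) = (⅕ - 66)*82 - 1*(-47889) = -329/5*82 + 47889 = -26978/5 + 47889 = 212467/5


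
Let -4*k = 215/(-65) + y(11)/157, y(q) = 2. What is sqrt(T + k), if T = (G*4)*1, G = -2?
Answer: I*sqrt(119576067)/4082 ≈ 2.6789*I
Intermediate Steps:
T = -8 (T = -2*4*1 = -8*1 = -8)
k = 6725/8164 (k = -(215/(-65) + 2/157)/4 = -(215*(-1/65) + 2*(1/157))/4 = -(-43/13 + 2/157)/4 = -1/4*(-6725/2041) = 6725/8164 ≈ 0.82374)
sqrt(T + k) = sqrt(-8 + 6725/8164) = sqrt(-58587/8164) = I*sqrt(119576067)/4082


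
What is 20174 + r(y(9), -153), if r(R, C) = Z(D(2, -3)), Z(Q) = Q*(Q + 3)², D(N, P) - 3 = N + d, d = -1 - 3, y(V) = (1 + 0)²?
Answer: 20190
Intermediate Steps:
y(V) = 1 (y(V) = 1² = 1)
d = -4
D(N, P) = -1 + N (D(N, P) = 3 + (N - 4) = 3 + (-4 + N) = -1 + N)
Z(Q) = Q*(3 + Q)²
r(R, C) = 16 (r(R, C) = (-1 + 2)*(3 + (-1 + 2))² = 1*(3 + 1)² = 1*4² = 1*16 = 16)
20174 + r(y(9), -153) = 20174 + 16 = 20190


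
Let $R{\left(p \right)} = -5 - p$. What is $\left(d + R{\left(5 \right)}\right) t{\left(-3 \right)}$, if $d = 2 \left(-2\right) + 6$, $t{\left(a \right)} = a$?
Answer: $24$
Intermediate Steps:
$d = 2$ ($d = -4 + 6 = 2$)
$\left(d + R{\left(5 \right)}\right) t{\left(-3 \right)} = \left(2 - 10\right) \left(-3\right) = \left(-8\right) \left(-3\right) = 24$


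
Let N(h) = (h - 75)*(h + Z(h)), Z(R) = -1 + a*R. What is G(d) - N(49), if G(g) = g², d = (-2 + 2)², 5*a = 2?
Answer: 8788/5 ≈ 1757.6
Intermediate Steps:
a = ⅖ (a = (⅕)*2 = ⅖ ≈ 0.40000)
d = 0 (d = 0² = 0)
Z(R) = -1 + 2*R/5
N(h) = (-1 + 7*h/5)*(-75 + h) (N(h) = (h - 75)*(h + (-1 + 2*h/5)) = (-75 + h)*(-1 + 7*h/5) = (-1 + 7*h/5)*(-75 + h))
G(d) - N(49) = 0² - (75 - 106*49 + (7/5)*49²) = 0 - (75 - 5194 + (7/5)*2401) = 0 - (75 - 5194 + 16807/5) = 0 - 1*(-8788/5) = 0 + 8788/5 = 8788/5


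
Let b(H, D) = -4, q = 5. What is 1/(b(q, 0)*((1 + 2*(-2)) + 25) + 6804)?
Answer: 1/6716 ≈ 0.00014890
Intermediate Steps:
1/(b(q, 0)*((1 + 2*(-2)) + 25) + 6804) = 1/(-4*((1 + 2*(-2)) + 25) + 6804) = 1/(-4*((1 - 4) + 25) + 6804) = 1/(-4*(-3 + 25) + 6804) = 1/(-4*22 + 6804) = 1/(-88 + 6804) = 1/6716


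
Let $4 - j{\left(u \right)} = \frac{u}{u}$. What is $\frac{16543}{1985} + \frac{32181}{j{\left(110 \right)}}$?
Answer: $\frac{21309638}{1985} \approx 10735.0$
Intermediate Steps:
$j{\left(u \right)} = 3$ ($j{\left(u \right)} = 4 - \frac{u}{u} = 4 - 1 = 3$)
$\frac{16543}{1985} + \frac{32181}{j{\left(110 \right)}} = \frac{16543}{1985} + \frac{32181}{3} = 16543 \cdot \frac{1}{1985} + 32181 \cdot \frac{1}{3} = \frac{16543}{1985} + 10727 = \frac{21309638}{1985}$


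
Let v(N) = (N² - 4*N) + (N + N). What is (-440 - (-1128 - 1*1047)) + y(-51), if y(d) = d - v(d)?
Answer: -1019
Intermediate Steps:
v(N) = N² - 2*N (v(N) = (N² - 4*N) + 2*N = N² - 2*N)
y(d) = d - d*(-2 + d)
(-440 - (-1128 - 1*1047)) + y(-51) = (-440 - (-1128 - 1*1047)) - 51*(3 - 1*(-51)) = (-440 - (-1128 - 1047)) - 51*(3 + 51) = (-440 - 1*(-2175)) - 51*54 = (-440 + 2175) - 2754 = 1735 - 2754 = -1019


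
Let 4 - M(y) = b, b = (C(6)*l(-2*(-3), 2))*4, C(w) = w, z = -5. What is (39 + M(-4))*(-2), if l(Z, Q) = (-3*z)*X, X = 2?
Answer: 1354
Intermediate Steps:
l(Z, Q) = 30 (l(Z, Q) = -3*(-5)*2 = 15*2 = 30)
b = 720 (b = (6*30)*4 = 180*4 = 720)
M(y) = -716 (M(y) = 4 - 1*720 = 4 - 720 = -716)
(39 + M(-4))*(-2) = (39 - 716)*(-2) = -677*(-2) = 1354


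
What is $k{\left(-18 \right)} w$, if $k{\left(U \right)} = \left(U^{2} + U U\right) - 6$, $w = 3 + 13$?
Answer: $10272$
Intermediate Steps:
$w = 16$
$k{\left(U \right)} = -6 + 2 U^{2}$ ($k{\left(U \right)} = \left(U^{2} + U^{2}\right) - 6 = 2 U^{2} - 6 = -6 + 2 U^{2}$)
$k{\left(-18 \right)} w = \left(-6 + 2 \left(-18\right)^{2}\right) 16 = \left(-6 + 2 \cdot 324\right) 16 = \left(-6 + 648\right) 16 = 642 \cdot 16 = 10272$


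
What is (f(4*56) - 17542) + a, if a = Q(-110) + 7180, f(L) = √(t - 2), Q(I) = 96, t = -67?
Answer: -10266 + I*√69 ≈ -10266.0 + 8.3066*I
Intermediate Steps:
f(L) = I*√69 (f(L) = √(-67 - 2) = √(-69) = I*√69)
a = 7276 (a = 96 + 7180 = 7276)
(f(4*56) - 17542) + a = (I*√69 - 17542) + 7276 = (-17542 + I*√69) + 7276 = -10266 + I*√69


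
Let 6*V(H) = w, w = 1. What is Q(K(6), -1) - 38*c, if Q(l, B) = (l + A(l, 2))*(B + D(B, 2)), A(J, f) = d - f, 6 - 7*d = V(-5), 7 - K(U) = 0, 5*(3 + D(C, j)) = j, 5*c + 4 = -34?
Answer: 1339/5 ≈ 267.80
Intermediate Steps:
c = -38/5 (c = -⅘ + (⅕)*(-34) = -⅘ - 34/5 = -38/5 ≈ -7.6000)
D(C, j) = -3 + j/5
K(U) = 7 (K(U) = 7 - 1*0 = 7 + 0 = 7)
V(H) = ⅙ (V(H) = (⅙)*1 = ⅙)
d = ⅚ (d = 6/7 - ⅐*⅙ = 6/7 - 1/42 = ⅚ ≈ 0.83333)
A(J, f) = ⅚ - f
Q(l, B) = (-13/5 + B)*(-7/6 + l) (Q(l, B) = (l + (⅚ - 1*2))*(B + (-3 + (⅕)*2)) = (l + (⅚ - 2))*(B + (-3 + ⅖)) = (l - 7/6)*(B - 13/5) = (-7/6 + l)*(-13/5 + B) = (-13/5 + B)*(-7/6 + l))
Q(K(6), -1) - 38*c = (91/30 - 13/5*7 - 7/6*(-1) - 1*7) - 38*(-38/5) = (91/30 - 91/5 + 7/6 - 7) + 1444/5 = -21 + 1444/5 = 1339/5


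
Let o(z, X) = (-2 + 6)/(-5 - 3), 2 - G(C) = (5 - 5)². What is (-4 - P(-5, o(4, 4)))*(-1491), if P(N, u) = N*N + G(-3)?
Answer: 46221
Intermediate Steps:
G(C) = 2 (G(C) = 2 - (5 - 5)² = 2 - 1*0² = 2 - 1*0 = 2 + 0 = 2)
o(z, X) = -½ (o(z, X) = 4/(-8) = 4*(-⅛) = -½)
P(N, u) = 2 + N² (P(N, u) = N*N + 2 = N² + 2 = 2 + N²)
(-4 - P(-5, o(4, 4)))*(-1491) = (-4 - (2 + (-5)²))*(-1491) = (-4 - (2 + 25))*(-1491) = (-4 - 1*27)*(-1491) = (-4 - 27)*(-1491) = -31*(-1491) = 46221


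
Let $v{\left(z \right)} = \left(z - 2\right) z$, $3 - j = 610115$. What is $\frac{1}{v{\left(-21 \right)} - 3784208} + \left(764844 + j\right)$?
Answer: $\frac{585463336699}{3783725} \approx 1.5473 \cdot 10^{5}$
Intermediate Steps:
$j = -610112$ ($j = 3 - 610115 = -610112$)
$v{\left(z \right)} = z \left(-2 + z\right)$ ($v{\left(z \right)} = \left(-2 + z\right) z = z \left(-2 + z\right)$)
$\frac{1}{v{\left(-21 \right)} - 3784208} + \left(764844 + j\right) = \frac{1}{- 21 \left(-2 - 21\right) - 3784208} + \left(764844 - 610112\right) = \frac{1}{\left(-21\right) \left(-23\right) - 3784208} + 154732 = \frac{1}{483 - 3784208} + 154732 = \frac{1}{-3783725} + 154732 = - \frac{1}{3783725} + 154732 = \frac{585463336699}{3783725}$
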